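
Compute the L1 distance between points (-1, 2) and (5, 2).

Σ|x_i - y_i| = |-1 - 5| + |2 - 2| = 6 + 0 = 6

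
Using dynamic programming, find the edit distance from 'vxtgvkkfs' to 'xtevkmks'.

Let D[i][j] be the edit distance between the first i characters of 'vxtgvkkfs' and the first j characters of 'xtevkmks', with D[i][0] = i, D[0][j] = j, and D[i][j] = D[i-1][j-1] if the characters match, else 1 + min(D[i-1][j], D[i][j-1], D[i-1][j-1]). Filling the table (rows: prefixes of 'vxtgvkkfs', columns: prefixes of 'xtevkmks'):
     ε  x  t  e  v  k  m  k  s
  ε  0  1  2  3  4  5  6  7  8
  v  1  1  2  3  3  4  5  6  7
  x  2  1  2  3  4  4  5  6  7
  t  3  2  1  2  3  4  5  6  7
  g  4  3  2  2  3  4  5  6  7
  v  5  4  3  3  2  3  4  5  6
  k  6  5  4  4  3  2  3  4  5
  k  7  6  5  5  4  3  3  3  4
  f  8  7  6  6  5  4  4  4  4
  s  9  8  7  7  6  5  5  5  4
The bottom-right entry gives D[9][8] = 4, so no sequence of fewer than 4 edits works. Backtracking through the table gives one optimal edit sequence (4 edits):
  vxtgvkkfs → xtgvkkfs (del v @1)
  xtgvkkfs → xtevkkfs (sub g→e @3)
  xtevkkfs → xtevkmfs (sub k→m @6)
  xtevkmfs → xtevkmks (sub f→k @7)
Edit distance = 4.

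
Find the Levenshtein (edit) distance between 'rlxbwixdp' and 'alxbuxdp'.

Let D[i][j] be the edit distance between the first i characters of 'rlxbwixdp' and the first j characters of 'alxbuxdp', with D[i][0] = i, D[0][j] = j, and D[i][j] = D[i-1][j-1] if the characters match, else 1 + min(D[i-1][j], D[i][j-1], D[i-1][j-1]). Filling the table (rows: prefixes of 'rlxbwixdp', columns: prefixes of 'alxbuxdp'):
     ε  a  l  x  b  u  x  d  p
  ε  0  1  2  3  4  5  6  7  8
  r  1  1  2  3  4  5  6  7  8
  l  2  2  1  2  3  4  5  6  7
  x  3  3  2  1  2  3  4  5  6
  b  4  4  3  2  1  2  3  4  5
  w  5  5  4  3  2  2  3  4  5
  i  6  6  5  4  3  3  3  4  5
  x  7  7  6  5  4  4  3  4  5
  d  8  8  7  6  5  5  4  3  4
  p  9  9  8  7  6  6  5  4  3
The bottom-right entry gives D[9][8] = 3, so no sequence of fewer than 3 edits works. Backtracking through the table gives one optimal edit sequence (3 edits):
  rlxbwixdp → alxbwixdp (sub r→a @1)
  alxbwixdp → alxbixdp (del w @5)
  alxbixdp → alxbuxdp (sub i→u @5)
Edit distance = 3.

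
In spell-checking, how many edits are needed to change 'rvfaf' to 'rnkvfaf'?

Let D[i][j] be the edit distance between the first i characters of 'rvfaf' and the first j characters of 'rnkvfaf', with D[i][0] = i, D[0][j] = j, and D[i][j] = D[i-1][j-1] if the characters match, else 1 + min(D[i-1][j], D[i][j-1], D[i-1][j-1]). Filling the table (rows: prefixes of 'rvfaf', columns: prefixes of 'rnkvfaf'):
     ε  r  n  k  v  f  a  f
  ε  0  1  2  3  4  5  6  7
  r  1  0  1  2  3  4  5  6
  v  2  1  1  2  2  3  4  5
  f  3  2  2  2  3  2  3  4
  a  4  3  3  3  3  3  2  3
  f  5  4  4  4  4  3  3  2
The bottom-right entry gives D[5][7] = 2, so no sequence of fewer than 2 edits works. Backtracking through the table gives one optimal edit sequence (2 edits):
  rvfaf → rnvfaf (ins n @2)
  rnvfaf → rnkvfaf (ins k @3)
Edit distance = 2.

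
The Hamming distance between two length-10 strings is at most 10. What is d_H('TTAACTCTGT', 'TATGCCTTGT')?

Differing positions: 2, 3, 4, 6, 7. Hamming distance = 5. The maximum possible Hamming distance for length-10 strings is 10, so d_H/10 = 5/10 = 0.5.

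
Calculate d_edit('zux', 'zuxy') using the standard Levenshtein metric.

Let D[i][j] be the edit distance between the first i characters of 'zux' and the first j characters of 'zuxy', with D[i][0] = i, D[0][j] = j, and D[i][j] = D[i-1][j-1] if the characters match, else 1 + min(D[i-1][j], D[i][j-1], D[i-1][j-1]). Filling the table (rows: prefixes of 'zux', columns: prefixes of 'zuxy'):
     ε  z  u  x  y
  ε  0  1  2  3  4
  z  1  0  1  2  3
  u  2  1  0  1  2
  x  3  2  1  0  1
The bottom-right entry gives D[3][4] = 1, so no sequence of fewer than 1 edit works. Backtracking through the table gives one optimal edit sequence (1 edit):
  zux → zuxy (ins y @4)
Edit distance = 1.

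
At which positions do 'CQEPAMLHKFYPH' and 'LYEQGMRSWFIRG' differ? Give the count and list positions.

Differing positions: 1, 2, 4, 5, 7, 8, 9, 11, 12, 13. Hamming distance = 10.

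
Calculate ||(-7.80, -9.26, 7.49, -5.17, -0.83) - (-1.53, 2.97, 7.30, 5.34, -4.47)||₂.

√(Σ(x_i - y_i)²) = √((-7.8 - (-1.53))² + (-9.26 - 2.97)² + (7.49 - 7.3)² + (-5.17 - 5.34)² + (-0.83 - (-4.47))²)
= √((-6.27)² + (-12.23)² + 0.19² + (-10.51)² + 3.64²) = √(39.3129 + 149.5729 + 0.0361 + 110.4601 + 13.2496) = √312.6316 ≈ 17.6814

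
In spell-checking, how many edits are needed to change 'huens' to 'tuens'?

Let D[i][j] be the edit distance between the first i characters of 'huens' and the first j characters of 'tuens', with D[i][0] = i, D[0][j] = j, and D[i][j] = D[i-1][j-1] if the characters match, else 1 + min(D[i-1][j], D[i][j-1], D[i-1][j-1]). Filling the table (rows: prefixes of 'huens', columns: prefixes of 'tuens'):
     ε  t  u  e  n  s
  ε  0  1  2  3  4  5
  h  1  1  2  3  4  5
  u  2  2  1  2  3  4
  e  3  3  2  1  2  3
  n  4  4  3  2  1  2
  s  5  5  4  3  2  1
The bottom-right entry gives D[5][5] = 1, so no sequence of fewer than 1 edit works. Backtracking through the table gives one optimal edit sequence (1 edit):
  huens → tuens (sub h→t @1)
Edit distance = 1.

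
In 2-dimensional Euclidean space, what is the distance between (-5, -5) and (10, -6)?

√(Σ(x_i - y_i)²) = √((-5 - 10)² + (-5 - (-6))²)
= √((-15)² + 1²) = √(225 + 1) = √226 ≈ 15.0333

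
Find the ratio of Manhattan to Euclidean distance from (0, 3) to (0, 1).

L1 = |0 - 0| + |3 - 1| = 0 + 2 = 2
L2 = √(0² + 2²) = √4 = 2
L1 ≥ L2 always (equality iff movement is along one axis); L1 = L2 here (movement is along a single axis).
Ratio L1/L2 = 2/2 = 1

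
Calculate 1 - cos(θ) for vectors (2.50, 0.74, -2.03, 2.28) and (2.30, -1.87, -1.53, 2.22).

With u = (2.50, 0.74, -2.03, 2.28), v = (2.30, -1.87, -1.53, 2.22):
u·v = 2.5·2.3 + 0.74·(-1.87) + (-2.03)·(-1.53) + 2.28·2.22 = 5.75 + (-1.3838) + 3.1059 + 5.0616 = 12.5337.
|u| = √(2.5² + 0.74² + (-2.03)² + 2.28²) = √(6.25 + 0.5476 + 4.1209 + 5.1984) = √16.1169, |v| = √(2.3² + (-1.87)² + (-1.53)² + 2.22²) = √(5.29 + 3.4969 + 2.3409 + 4.9284) = √16.0562.
cos θ = (u·v)/(|u||v|) = 12.5337/(√16.1169·√16.0562) ≈ 0.7791
Cosine distance = 1 - cos θ ≈ 1 - 0.7791 = 0.2209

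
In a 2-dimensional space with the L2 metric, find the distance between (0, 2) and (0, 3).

(Σ|x_i - y_i|^2)^(1/2) = (|0 - 0|^2 + |2 - 3|^2)^(1/2)
= (0^2 + 1^2)^(1/2) = (0 + 1)^(1/2) = (1)^(1/2) = 1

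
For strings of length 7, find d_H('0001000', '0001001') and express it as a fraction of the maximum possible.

Differing positions: 7. Hamming distance = 1. The maximum possible Hamming distance for length-7 strings is 7, so d_H/7 = 1/7 ≈ 0.1429.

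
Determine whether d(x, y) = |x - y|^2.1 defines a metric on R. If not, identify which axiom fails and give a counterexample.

No. d(x,y) = |x-y|^2.1 fails the triangle inequality since p = 2.1 > 1. Counterexample: x = -1, y = 8, z = 12. d(x,z) = |-1 - 12|^2.1 = 13^2.1 ≈ 218.4143, but d(x,y) + d(y,z) = 9^2.1 + 4^2.1 ≈ 100.9042 + 18.3792 = 119.2834. Since 218.4143 > 119.2834, the triangle inequality is violated.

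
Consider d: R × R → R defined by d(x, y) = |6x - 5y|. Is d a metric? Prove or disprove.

No. d fails symmetry: d(9, 8) = |6·9 - 5·8| = |14| = 14, but d(8, 9) = |6·8 - 5·9| = |3| = 3. Since 14 ≠ 3, d(x,y) ≠ d(y,x) in general.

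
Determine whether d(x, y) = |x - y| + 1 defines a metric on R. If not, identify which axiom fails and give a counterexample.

No. d fails identity of indiscernibles (specifically d(x,x) = 0): d(6, 6) = |6 - 6| + 1 = 0 + 1 = 1 ≠ 0.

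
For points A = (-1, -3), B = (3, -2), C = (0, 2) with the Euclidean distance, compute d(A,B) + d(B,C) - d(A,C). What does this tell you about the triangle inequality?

d(A,B) = √(4² + 1²) = √17 ≈ 4.1231, d(B,C) = √(3² + 4²) = √25 = 5, d(A,C) = √(1² + 5²) = √26 ≈ 5.099.
d(A,B) + d(B,C) - d(A,C) = 4.1231 + 5 - 5.099 = 9.1231 - 5.099 = 4.0241 (to 4 decimal places). This is ≥ 0, so the triangle inequality holds for these points.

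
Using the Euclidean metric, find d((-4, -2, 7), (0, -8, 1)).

√(Σ(x_i - y_i)²) = √((-4 - 0)² + (-2 - (-8))² + (7 - 1)²)
= √((-4)² + 6² + 6²) = √(16 + 36 + 36) = √88 ≈ 9.3808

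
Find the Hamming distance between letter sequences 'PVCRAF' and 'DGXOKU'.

Differing positions: 1, 2, 3, 4, 5, 6. Hamming distance = 6.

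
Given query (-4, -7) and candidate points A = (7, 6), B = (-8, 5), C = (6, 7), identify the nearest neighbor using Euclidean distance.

Distances: d(A) ≈ 17.0294, d(B) ≈ 12.6491, d(C) ≈ 17.2047. Nearest: B = (-8, 5) with distance 12.6491.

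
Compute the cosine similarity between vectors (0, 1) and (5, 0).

With u = (0, 1), v = (5, 0):
u·v = 0·5 + 1·0 = 0 + 0 = 0.
|u| = √(0² + 1²) = √1, |v| = √(5² + 0²) = √25, so |u||v| = √(1·25) = √25 = 5.
cos θ = (u·v)/(|u||v|) = 0/5 = 0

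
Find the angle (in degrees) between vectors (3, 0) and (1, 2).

With u = (3, 0), v = (1, 2):
u·v = 3·1 + 0·2 = 3 + 0 = 3.
|u| = √(3² + 0²) = √9, |v| = √(1² + 2²) = √5, so |u||v| = √(9·5) = √45.
cos θ = (u·v)/(|u||v|) = 3/√45 ≈ 0.447214
θ = arccos(0.447214) ≈ 63.43°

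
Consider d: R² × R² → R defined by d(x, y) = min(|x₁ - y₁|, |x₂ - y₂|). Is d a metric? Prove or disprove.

No. d fails identity of indiscernibles: take x = (-5, 0) and y = (-5, 6). Then d(x,y) = min(|-5 - (-5)|, |0 - 6|) = min(0, 6) = 0, yet x ≠ y.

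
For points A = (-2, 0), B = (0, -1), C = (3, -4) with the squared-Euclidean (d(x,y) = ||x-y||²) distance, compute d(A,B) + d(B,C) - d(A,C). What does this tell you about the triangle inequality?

d(A,B) = 2² + 1² = 5, d(B,C) = 3² + 3² = 18, d(A,C) = 5² + 4² = 41.
d(A,B) + d(B,C) - d(A,C) = 5 + 18 - 41 = 23 - 41 = -18. This is < 0, so the triangle inequality FAILS for these points (squared-Euclidean is not a metric).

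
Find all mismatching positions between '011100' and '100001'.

Differing positions: 1, 2, 3, 4, 6. Hamming distance = 5.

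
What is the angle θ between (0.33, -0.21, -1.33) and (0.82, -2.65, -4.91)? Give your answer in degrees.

With u = (0.33, -0.21, -1.33), v = (0.82, -2.65, -4.91):
u·v = 0.33·0.82 + (-0.21)·(-2.65) + (-1.33)·(-4.91) = 0.2706 + 0.5565 + 6.5303 = 7.3574.
|u| = √(0.33² + (-0.21)² + (-1.33)²) = √(0.1089 + 0.0441 + 1.7689) = √1.9219, |v| = √(0.82² + (-2.65)² + (-4.91)²) = √(0.6724 + 7.0225 + 24.1081) = √31.803.
cos θ = (u·v)/(|u||v|) = 7.3574/(√1.9219·√31.803) ≈ 0.941077
θ = arccos(0.941077) ≈ 19.77°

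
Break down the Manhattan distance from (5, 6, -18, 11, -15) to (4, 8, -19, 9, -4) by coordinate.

Σ|x_i - y_i| = |5 - 4| + |6 - 8| + |-18 - (-19)| + |11 - 9| + |-15 - (-4)| = 1 + 2 + 1 + 2 + 11 = 17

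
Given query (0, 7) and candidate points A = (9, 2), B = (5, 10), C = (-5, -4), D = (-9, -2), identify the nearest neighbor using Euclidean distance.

Distances: d(A) ≈ 10.2956, d(B) ≈ 5.831, d(C) ≈ 12.083, d(D) ≈ 12.7279. Nearest: B = (5, 10) with distance 5.831.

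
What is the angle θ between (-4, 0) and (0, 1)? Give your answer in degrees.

With u = (-4, 0), v = (0, 1):
u·v = (-4)·0 + 0·1 = 0 + 0 = 0.
|u| = √((-4)² + 0²) = √16, |v| = √(0² + 1²) = √1, so |u||v| = √(16·1) = √16 = 4.
cos θ = (u·v)/(|u||v|) = 0/4 = 0 (the vectors are orthogonal)
θ = arccos(0) = 90°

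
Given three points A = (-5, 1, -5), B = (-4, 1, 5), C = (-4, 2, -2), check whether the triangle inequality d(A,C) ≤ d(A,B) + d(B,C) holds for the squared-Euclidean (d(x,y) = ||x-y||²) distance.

d(A,B) = 1² + 0² + 10² = 101, d(B,C) = 0² + 1² + 7² = 50, d(A,C) = 1² + 1² + 3² = 11.
d(A,C) = 11 ≤ 101 + 50 = 151. Triangle inequality is satisfied.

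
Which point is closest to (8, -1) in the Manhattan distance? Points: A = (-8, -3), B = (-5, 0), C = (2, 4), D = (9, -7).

Distances: d(A) = 18, d(B) = 14, d(C) = 11, d(D) = 7. Nearest: D = (9, -7) with distance 7.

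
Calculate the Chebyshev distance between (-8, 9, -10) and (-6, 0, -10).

max(|x_i - y_i|) = max(|-8 - (-6)|, |9 - 0|, |-10 - (-10)|) = max(2, 9, 0) = 9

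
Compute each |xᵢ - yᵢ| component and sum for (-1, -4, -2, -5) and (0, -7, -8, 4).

Σ|x_i - y_i| = |-1 - 0| + |-4 - (-7)| + |-2 - (-8)| + |-5 - 4| = 1 + 3 + 6 + 9 = 19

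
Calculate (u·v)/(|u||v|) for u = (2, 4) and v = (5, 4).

With u = (2, 4), v = (5, 4):
u·v = 2·5 + 4·4 = 10 + 16 = 26.
|u| = √(2² + 4²) = √20, |v| = √(5² + 4²) = √41, so |u||v| = √(20·41) = √820.
cos θ = (u·v)/(|u||v|) = 26/√820 ≈ 0.908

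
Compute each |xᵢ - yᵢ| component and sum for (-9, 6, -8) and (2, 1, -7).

Σ|x_i - y_i| = |-9 - 2| + |6 - 1| + |-8 - (-7)| = 11 + 5 + 1 = 17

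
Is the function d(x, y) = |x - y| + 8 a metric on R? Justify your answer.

No. d fails identity of indiscernibles (specifically d(x,x) = 0): d(4, 4) = |4 - 4| + 8 = 0 + 8 = 8 ≠ 0.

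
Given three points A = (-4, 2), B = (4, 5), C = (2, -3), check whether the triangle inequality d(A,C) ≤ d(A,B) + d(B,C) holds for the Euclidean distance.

d(A,B) = √(8² + 3²) = √73 ≈ 8.544, d(B,C) = √(2² + 8²) = √68 ≈ 8.2462, d(A,C) = √(6² + 5²) = √61 ≈ 7.8102.
d(A,C) ≈ 7.8102 ≤ 8.544 + 8.2462 = 16.7902. Triangle inequality is satisfied.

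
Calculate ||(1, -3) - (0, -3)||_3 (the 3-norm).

(Σ|x_i - y_i|^3)^(1/3) = (|1 - 0|^3 + |-3 - (-3)|^3)^(1/3)
= (1^3 + 0^3)^(1/3) = (1 + 0)^(1/3) = (1)^(1/3) = 1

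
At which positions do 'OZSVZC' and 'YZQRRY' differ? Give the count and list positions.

Differing positions: 1, 3, 4, 5, 6. Hamming distance = 5.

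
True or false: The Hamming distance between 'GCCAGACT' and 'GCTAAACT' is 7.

Differing positions: 3, 5. Hamming distance = 2, so the claim that d_H = 7 is false.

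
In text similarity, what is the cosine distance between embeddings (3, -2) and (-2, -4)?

With u = (3, -2), v = (-2, -4):
u·v = 3·(-2) + (-2)·(-4) = (-6) + 8 = 2.
|u| = √(3² + (-2)²) = √13, |v| = √((-2)² + (-4)²) = √20, so |u||v| = √(13·20) = √260.
cos θ = (u·v)/(|u||v|) = 2/√260 ≈ 0.124
Cosine distance = 1 - cos θ ≈ 1 - 0.124 = 0.876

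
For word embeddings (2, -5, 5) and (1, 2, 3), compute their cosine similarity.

With u = (2, -5, 5), v = (1, 2, 3):
u·v = 2·1 + (-5)·2 + 5·3 = 2 + (-10) + 15 = 7.
|u| = √(2² + (-5)² + 5²) = √54, |v| = √(1² + 2² + 3²) = √14, so |u||v| = √(54·14) = √756.
cos θ = (u·v)/(|u||v|) = 7/√756 ≈ 0.2546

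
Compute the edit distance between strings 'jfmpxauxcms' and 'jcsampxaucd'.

Let D[i][j] be the edit distance between the first i characters of 'jfmpxauxcms' and the first j characters of 'jcsampxaucd', with D[i][0] = i, D[0][j] = j, and D[i][j] = D[i-1][j-1] if the characters match, else 1 + min(D[i-1][j], D[i][j-1], D[i-1][j-1]). Filling the table (rows: prefixes of 'jfmpxauxcms', columns: prefixes of 'jcsampxaucd'):
     ε  j  c  s  a  m  p  x  a  u  c  d
  ε  0  1  2  3  4  5  6  7  8  9 10 11
  j  1  0  1  2  3  4  5  6  7  8  9 10
  f  2  1  1  2  3  4  5  6  7  8  9 10
  m  3  2  2  2  3  3  4  5  6  7  8  9
  p  4  3  3  3  3  4  3  4  5  6  7  8
  x  5  4  4  4  4  4  4  3  4  5  6  7
  a  6  5  5  5  4  5  5  4  3  4  5  6
  u  7  6  6  6  5  5  6  5  4  3  4  5
  x  8  7  7  7  6  6  6  6  5  4  4  5
  c  9  8  7  8  7  7  7  7  6  5  4  5
  m 10  9  8  8  8  7  8  8  7  6  5  5
  s 11 10  9  8  9  8  8  9  8  7  6  6
The bottom-right entry gives D[11][11] = 6, so no sequence of fewer than 6 edits works. Backtracking through the table gives one optimal edit sequence (6 edits):
  jfmpxauxcms → jcfmpxauxcms (ins c @2)
  jcfmpxauxcms → jcsfmpxauxcms (ins s @3)
  jcsfmpxauxcms → jcsampxauxcms (sub f→a @4)
  jcsampxauxcms → jcsampxaucms (del x @10)
  jcsampxaucms → jcsampxaucs (del m @11)
  jcsampxaucs → jcsampxaucd (sub s→d @11)
Edit distance = 6.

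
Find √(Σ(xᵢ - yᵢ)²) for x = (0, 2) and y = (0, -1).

√(Σ(x_i - y_i)²) = √((0 - 0)² + (2 - (-1))²)
= √(0² + 3²) = √(0 + 9) = √9 = 3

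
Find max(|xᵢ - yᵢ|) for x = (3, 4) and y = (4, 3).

max(|x_i - y_i|) = max(|3 - 4|, |4 - 3|) = max(1, 1) = 1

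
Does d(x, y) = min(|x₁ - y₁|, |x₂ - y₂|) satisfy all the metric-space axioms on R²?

No. d fails identity of indiscernibles: take x = (2, 0) and y = (2, 7). Then d(x,y) = min(|2 - 2|, |0 - 7|) = min(0, 7) = 0, yet x ≠ y.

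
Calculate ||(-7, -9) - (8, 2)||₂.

√(Σ(x_i - y_i)²) = √((-7 - 8)² + (-9 - 2)²)
= √((-15)² + (-11)²) = √(225 + 121) = √346 ≈ 18.6011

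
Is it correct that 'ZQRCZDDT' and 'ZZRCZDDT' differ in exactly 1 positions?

Differing positions: 2. Hamming distance = 1, so the claim is true.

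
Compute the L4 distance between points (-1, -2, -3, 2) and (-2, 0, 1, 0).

(Σ|x_i - y_i|^4)^(1/4) = (|-1 - (-2)|^4 + |-2 - 0|^4 + |-3 - 1|^4 + |2 - 0|^4)^(1/4)
= (1^4 + 2^4 + 4^4 + 2^4)^(1/4) = (1 + 16 + 256 + 16)^(1/4) = (289)^(1/4) ≈ 4.1231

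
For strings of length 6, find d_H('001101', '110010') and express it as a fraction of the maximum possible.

Differing positions: 1, 2, 3, 4, 5, 6. Hamming distance = 6. The maximum possible Hamming distance for length-6 strings is 6, so d_H/6 = 6/6 = 1.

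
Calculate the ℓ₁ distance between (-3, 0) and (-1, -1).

Σ|x_i - y_i| = |-3 - (-1)| + |0 - (-1)| = 2 + 1 = 3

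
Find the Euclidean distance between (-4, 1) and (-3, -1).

√(Σ(x_i - y_i)²) = √((-4 - (-3))² + (1 - (-1))²)
= √((-1)² + 2²) = √(1 + 4) = √5 ≈ 2.2361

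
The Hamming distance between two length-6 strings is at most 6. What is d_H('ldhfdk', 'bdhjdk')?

Differing positions: 1, 4. Hamming distance = 2. The maximum possible Hamming distance for length-6 strings is 6, so d_H/6 = 2/6 ≈ 0.3333.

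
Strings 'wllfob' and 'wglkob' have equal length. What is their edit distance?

Let D[i][j] be the edit distance between the first i characters of 'wllfob' and the first j characters of 'wglkob', with D[i][0] = i, D[0][j] = j, and D[i][j] = D[i-1][j-1] if the characters match, else 1 + min(D[i-1][j], D[i][j-1], D[i-1][j-1]). Filling the table (rows: prefixes of 'wllfob', columns: prefixes of 'wglkob'):
     ε  w  g  l  k  o  b
  ε  0  1  2  3  4  5  6
  w  1  0  1  2  3  4  5
  l  2  1  1  1  2  3  4
  l  3  2  2  1  2  3  4
  f  4  3  3  2  2  3  4
  o  5  4  4  3  3  2  3
  b  6  5  5  4  4  3  2
The bottom-right entry gives D[6][6] = 2, so no sequence of fewer than 2 edits works. Backtracking through the table gives one optimal edit sequence (2 edits):
  wllfob → wglfob (sub l→g @2)
  wglfob → wglkob (sub f→k @4)
Edit distance = 2.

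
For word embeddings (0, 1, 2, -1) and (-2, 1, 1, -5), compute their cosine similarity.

With u = (0, 1, 2, -1), v = (-2, 1, 1, -5):
u·v = 0·(-2) + 1·1 + 2·1 + (-1)·(-5) = 0 + 1 + 2 + 5 = 8.
|u| = √(0² + 1² + 2² + (-1)²) = √6, |v| = √((-2)² + 1² + 1² + (-5)²) = √31, so |u||v| = √(6·31) = √186.
cos θ = (u·v)/(|u||v|) = 8/√186 ≈ 0.5866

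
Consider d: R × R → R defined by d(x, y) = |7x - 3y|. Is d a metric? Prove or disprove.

No. d fails symmetry: d(4, 3) = |7·4 - 3·3| = |19| = 19, but d(3, 4) = |7·3 - 3·4| = |9| = 9. Since 19 ≠ 9, d(x,y) ≠ d(y,x) in general.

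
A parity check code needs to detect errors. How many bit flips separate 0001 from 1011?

Differing positions: 1, 3. Hamming distance = 2.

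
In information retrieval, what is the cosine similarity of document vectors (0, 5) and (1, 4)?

With u = (0, 5), v = (1, 4):
u·v = 0·1 + 5·4 = 0 + 20 = 20.
|u| = √(0² + 5²) = √25, |v| = √(1² + 4²) = √17, so |u||v| = √(25·17) = √425.
cos θ = (u·v)/(|u||v|) = 20/√425 ≈ 0.9701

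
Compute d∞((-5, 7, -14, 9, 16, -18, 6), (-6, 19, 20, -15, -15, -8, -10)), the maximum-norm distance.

max(|x_i - y_i|) = max(|-5 - (-6)|, |7 - 19|, |-14 - 20|, |9 - (-15)|, |16 - (-15)|, |-18 - (-8)|, |6 - (-10)|) = max(1, 12, 34, 24, 31, 10, 16) = 34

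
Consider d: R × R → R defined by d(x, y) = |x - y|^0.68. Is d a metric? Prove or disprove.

Yes. With 0 < p = 0.68 ≤ 1, d(x,y) = |x-y|^0.68 is a metric on R. Non-negativity and symmetry are immediate; |x-y|^0.68 = 0 ⟺ |x-y| = 0 ⟺ x = y. For the triangle inequality, the function t ↦ t^0.68 is subadditive on [0,∞) when p ≤ 1, so |x-z|^0.68 ≤ (|x-y| + |y-z|)^0.68 ≤ |x-y|^0.68 + |y-z|^0.68.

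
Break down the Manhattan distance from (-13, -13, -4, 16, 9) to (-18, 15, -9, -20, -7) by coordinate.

Σ|x_i - y_i| = |-13 - (-18)| + |-13 - 15| + |-4 - (-9)| + |16 - (-20)| + |9 - (-7)| = 5 + 28 + 5 + 36 + 16 = 90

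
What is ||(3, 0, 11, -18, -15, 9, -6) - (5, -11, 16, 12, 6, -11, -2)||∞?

max(|x_i - y_i|) = max(|3 - 5|, |0 - (-11)|, |11 - 16|, |-18 - 12|, |-15 - 6|, |9 - (-11)|, |-6 - (-2)|) = max(2, 11, 5, 30, 21, 20, 4) = 30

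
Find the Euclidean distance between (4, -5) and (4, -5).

√(Σ(x_i - y_i)²) = √((4 - 4)² + (-5 - (-5))²)
= √(0² + 0²) = √(0 + 0) = √0 = 0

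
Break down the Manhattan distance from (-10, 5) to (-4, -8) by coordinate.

Σ|x_i - y_i| = |-10 - (-4)| + |5 - (-8)| = 6 + 13 = 19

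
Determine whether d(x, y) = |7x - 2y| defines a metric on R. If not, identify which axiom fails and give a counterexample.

No. d fails symmetry: d(7, 3) = |7·7 - 2·3| = |43| = 43, but d(3, 7) = |7·3 - 2·7| = |7| = 7. Since 43 ≠ 7, d(x,y) ≠ d(y,x) in general.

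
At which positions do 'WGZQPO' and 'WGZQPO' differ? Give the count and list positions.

Differing positions: none. Hamming distance = 0.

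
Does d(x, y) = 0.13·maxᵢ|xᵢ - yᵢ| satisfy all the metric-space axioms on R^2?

Yes. The L∞ (Chebyshev) norm induces a metric on R^2, and multiplying a metric by a positive constant 0.13 > 0 preserves all four axioms: non-negativity (0.13·||x-y|| ≥ 0), identity (0.13·||x-y|| = 0 ⟺ ||x-y|| = 0 ⟺ x = y), symmetry (||x-y|| = ||y-x||), and the triangle inequality (0.13·||x-z|| ≤ 0.13·||x-y|| + 0.13·||y-z||). So d is a metric.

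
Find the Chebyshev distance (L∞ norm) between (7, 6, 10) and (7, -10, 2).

max(|x_i - y_i|) = max(|7 - 7|, |6 - (-10)|, |10 - 2|) = max(0, 16, 8) = 16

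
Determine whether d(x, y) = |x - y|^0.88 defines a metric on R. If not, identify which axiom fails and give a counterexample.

Yes. With 0 < p = 0.88 ≤ 1, d(x,y) = |x-y|^0.88 is a metric on R. Non-negativity and symmetry are immediate; |x-y|^0.88 = 0 ⟺ |x-y| = 0 ⟺ x = y. For the triangle inequality, the function t ↦ t^0.88 is subadditive on [0,∞) when p ≤ 1, so |x-z|^0.88 ≤ (|x-y| + |y-z|)^0.88 ≤ |x-y|^0.88 + |y-z|^0.88.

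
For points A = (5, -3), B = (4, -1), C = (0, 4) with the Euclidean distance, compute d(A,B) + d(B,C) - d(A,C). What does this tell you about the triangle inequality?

d(A,B) = √(1² + 2²) = √5 ≈ 2.2361, d(B,C) = √(4² + 5²) = √41 ≈ 6.4031, d(A,C) = √(5² + 7²) = √74 ≈ 8.6023.
d(A,B) + d(B,C) - d(A,C) = 2.2361 + 6.4031 - 8.6023 = 8.6392 - 8.6023 = 0.0369 (to 4 decimal places). This is ≥ 0, so the triangle inequality holds for these points.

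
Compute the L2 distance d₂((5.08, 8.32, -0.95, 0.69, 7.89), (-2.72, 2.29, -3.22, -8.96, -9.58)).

√(Σ(x_i - y_i)²) = √((5.08 - (-2.72))² + (8.32 - 2.29)² + (-0.95 - (-3.22))² + (0.69 - (-8.96))² + (7.89 - (-9.58))²)
= √(7.8² + 6.03² + 2.27² + 9.65² + 17.47²) = √(60.84 + 36.3609 + 5.1529 + 93.1225 + 305.2009) = √500.6772 ≈ 22.3758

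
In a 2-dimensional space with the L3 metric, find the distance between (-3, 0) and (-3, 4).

(Σ|x_i - y_i|^3)^(1/3) = (|-3 - (-3)|^3 + |0 - 4|^3)^(1/3)
= (0^3 + 4^3)^(1/3) = (0 + 64)^(1/3) = (64)^(1/3) = 4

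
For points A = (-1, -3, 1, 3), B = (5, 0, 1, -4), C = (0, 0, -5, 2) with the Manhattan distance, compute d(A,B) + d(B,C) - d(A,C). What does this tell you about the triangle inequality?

d(A,B) = 6 + 3 + 0 + 7 = 16, d(B,C) = 5 + 0 + 6 + 6 = 17, d(A,C) = 1 + 3 + 6 + 1 = 11.
d(A,B) + d(B,C) - d(A,C) = 16 + 17 - 11 = 33 - 11 = 22. This is ≥ 0, so the triangle inequality holds for these points.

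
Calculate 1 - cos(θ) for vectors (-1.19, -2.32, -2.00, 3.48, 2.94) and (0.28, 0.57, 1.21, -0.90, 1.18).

With u = (-1.19, -2.32, -2.00, 3.48, 2.94), v = (0.28, 0.57, 1.21, -0.90, 1.18):
u·v = (-1.19)·0.28 + (-2.32)·0.57 + (-2)·1.21 + 3.48·(-0.9) + 2.94·1.18 = (-0.3332) + (-1.3224) + (-2.42) + (-3.132) + 3.4692 = -3.7384.
|u| = √((-1.19)² + (-2.32)² + (-2)² + 3.48² + 2.94²) = √(1.4161 + 5.3824 + 4 + 12.1104 + 8.6436) = √31.5525, |v| = √(0.28² + 0.57² + 1.21² + (-0.9)² + 1.18²) = √(0.0784 + 0.3249 + 1.4641 + 0.81 + 1.3924) = √4.0698.
cos θ = (u·v)/(|u||v|) = -3.7384/(√31.5525·√4.0698) ≈ -0.3299
Cosine distance = 1 - cos θ ≈ 1 - (-0.3299) = 1.3299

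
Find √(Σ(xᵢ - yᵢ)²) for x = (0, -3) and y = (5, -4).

√(Σ(x_i - y_i)²) = √((0 - 5)² + (-3 - (-4))²)
= √((-5)² + 1²) = √(25 + 1) = √26 ≈ 5.099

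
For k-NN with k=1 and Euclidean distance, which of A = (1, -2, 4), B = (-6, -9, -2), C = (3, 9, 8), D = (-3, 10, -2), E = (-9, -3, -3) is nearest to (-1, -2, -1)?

Distances: d(A) ≈ 5.3852, d(B) ≈ 8.6603, d(C) ≈ 14.7648, d(D) ≈ 12.2066, d(E) ≈ 8.3066. Nearest: A = (1, -2, 4) with distance 5.3852.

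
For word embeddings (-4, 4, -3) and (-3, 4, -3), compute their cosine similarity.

With u = (-4, 4, -3), v = (-3, 4, -3):
u·v = (-4)·(-3) + 4·4 + (-3)·(-3) = 12 + 16 + 9 = 37.
|u| = √((-4)² + 4² + (-3)²) = √41, |v| = √((-3)² + 4² + (-3)²) = √34, so |u||v| = √(41·34) = √1394.
cos θ = (u·v)/(|u||v|) = 37/√1394 ≈ 0.991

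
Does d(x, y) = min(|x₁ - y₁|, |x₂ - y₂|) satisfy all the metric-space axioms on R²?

No. d fails identity of indiscernibles: take x = (-3, 0) and y = (-3, 6). Then d(x,y) = min(|-3 - (-3)|, |0 - 6|) = min(0, 6) = 0, yet x ≠ y.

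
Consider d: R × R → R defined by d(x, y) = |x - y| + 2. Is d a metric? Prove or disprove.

No. d fails identity of indiscernibles (specifically d(x,x) = 0): d(-4, -4) = |-4 - (-4)| + 2 = 0 + 2 = 2 ≠ 0.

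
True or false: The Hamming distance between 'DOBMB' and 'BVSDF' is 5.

Differing positions: 1, 2, 3, 4, 5. Hamming distance = 5, so the claim is true.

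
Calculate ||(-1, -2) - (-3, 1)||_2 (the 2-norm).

(Σ|x_i - y_i|^2)^(1/2) = (|-1 - (-3)|^2 + |-2 - 1|^2)^(1/2)
= (2^2 + 3^2)^(1/2) = (4 + 9)^(1/2) = (13)^(1/2) ≈ 3.6056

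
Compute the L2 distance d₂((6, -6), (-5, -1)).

√(Σ(x_i - y_i)²) = √((6 - (-5))² + (-6 - (-1))²)
= √(11² + (-5)²) = √(121 + 25) = √146 ≈ 12.083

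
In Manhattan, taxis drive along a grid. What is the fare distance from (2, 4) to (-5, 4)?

Σ|x_i - y_i| = |2 - (-5)| + |4 - 4| = 7 + 0 = 7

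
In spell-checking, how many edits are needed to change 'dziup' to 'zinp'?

Let D[i][j] be the edit distance between the first i characters of 'dziup' and the first j characters of 'zinp', with D[i][0] = i, D[0][j] = j, and D[i][j] = D[i-1][j-1] if the characters match, else 1 + min(D[i-1][j], D[i][j-1], D[i-1][j-1]). Filling the table (rows: prefixes of 'dziup', columns: prefixes of 'zinp'):
     ε  z  i  n  p
  ε  0  1  2  3  4
  d  1  1  2  3  4
  z  2  1  2  3  4
  i  3  2  1  2  3
  u  4  3  2  2  3
  p  5  4  3  3  2
The bottom-right entry gives D[5][4] = 2, so no sequence of fewer than 2 edits works. Backtracking through the table gives one optimal edit sequence (2 edits):
  dziup → ziup (del d @1)
  ziup → zinp (sub u→n @3)
Edit distance = 2.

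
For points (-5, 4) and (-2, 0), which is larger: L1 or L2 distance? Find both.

L1 = |-5 - (-2)| + |4 - 0| = 3 + 4 = 7
L2 = √(3² + 4²) = √25 = 5
L1 ≥ L2 always (equality iff movement is along one axis); L1 > L2 here.
Ratio L1/L2 = 7/5 = 1.4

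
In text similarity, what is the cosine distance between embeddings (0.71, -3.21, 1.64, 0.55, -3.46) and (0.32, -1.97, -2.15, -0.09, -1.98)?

With u = (0.71, -3.21, 1.64, 0.55, -3.46), v = (0.32, -1.97, -2.15, -0.09, -1.98):
u·v = 0.71·0.32 + (-3.21)·(-1.97) + 1.64·(-2.15) + 0.55·(-0.09) + (-3.46)·(-1.98) = 0.2272 + 6.3237 + (-3.526) + (-0.0495) + 6.8508 = 9.8262.
|u| = √(0.71² + (-3.21)² + 1.64² + 0.55² + (-3.46)²) = √(0.5041 + 10.3041 + 2.6896 + 0.3025 + 11.9716) = √25.7719, |v| = √(0.32² + (-1.97)² + (-2.15)² + (-0.09)² + (-1.98)²) = √(0.1024 + 3.8809 + 4.6225 + 0.0081 + 3.9204) = √12.5343.
cos θ = (u·v)/(|u||v|) = 9.8262/(√25.7719·√12.5343) ≈ 0.5467
Cosine distance = 1 - cos θ ≈ 1 - 0.5467 = 0.4533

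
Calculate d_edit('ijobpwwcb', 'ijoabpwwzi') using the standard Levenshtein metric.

Let D[i][j] be the edit distance between the first i characters of 'ijobpwwcb' and the first j characters of 'ijoabpwwzi', with D[i][0] = i, D[0][j] = j, and D[i][j] = D[i-1][j-1] if the characters match, else 1 + min(D[i-1][j], D[i][j-1], D[i-1][j-1]). Filling the table (rows: prefixes of 'ijobpwwcb', columns: prefixes of 'ijoabpwwzi'):
     ε  i  j  o  a  b  p  w  w  z  i
  ε  0  1  2  3  4  5  6  7  8  9 10
  i  1  0  1  2  3  4  5  6  7  8  9
  j  2  1  0  1  2  3  4  5  6  7  8
  o  3  2  1  0  1  2  3  4  5  6  7
  b  4  3  2  1  1  1  2  3  4  5  6
  p  5  4  3  2  2  2  1  2  3  4  5
  w  6  5  4  3  3  3  2  1  2  3  4
  w  7  6  5  4  4  4  3  2  1  2  3
  c  8  7  6  5  5  5  4  3  2  2  3
  b  9  8  7  6  6  5  5  4  3  3  3
The bottom-right entry gives D[9][10] = 3, so no sequence of fewer than 3 edits works. Backtracking through the table gives one optimal edit sequence (3 edits):
  ijobpwwcb → ijoabpwwcb (ins a @4)
  ijoabpwwcb → ijoabpwwzb (sub c→z @9)
  ijoabpwwzb → ijoabpwwzi (sub b→i @10)
Edit distance = 3.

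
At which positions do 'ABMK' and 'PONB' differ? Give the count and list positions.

Differing positions: 1, 2, 3, 4. Hamming distance = 4.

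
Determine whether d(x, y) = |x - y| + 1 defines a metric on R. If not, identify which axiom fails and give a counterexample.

No. d fails identity of indiscernibles (specifically d(x,x) = 0): d(-1, -1) = |-1 - (-1)| + 1 = 0 + 1 = 1 ≠ 0.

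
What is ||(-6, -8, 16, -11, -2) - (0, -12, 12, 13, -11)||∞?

max(|x_i - y_i|) = max(|-6 - 0|, |-8 - (-12)|, |16 - 12|, |-11 - 13|, |-2 - (-11)|) = max(6, 4, 4, 24, 9) = 24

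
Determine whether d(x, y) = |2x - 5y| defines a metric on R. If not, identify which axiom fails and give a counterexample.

No. d fails symmetry: d(2, 3) = |2·2 - 5·3| = |-11| = 11, but d(3, 2) = |2·3 - 5·2| = |-4| = 4. Since 11 ≠ 4, d(x,y) ≠ d(y,x) in general.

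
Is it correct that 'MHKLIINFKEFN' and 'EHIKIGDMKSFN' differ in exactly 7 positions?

Differing positions: 1, 3, 4, 6, 7, 8, 10. Hamming distance = 7, so the claim is true.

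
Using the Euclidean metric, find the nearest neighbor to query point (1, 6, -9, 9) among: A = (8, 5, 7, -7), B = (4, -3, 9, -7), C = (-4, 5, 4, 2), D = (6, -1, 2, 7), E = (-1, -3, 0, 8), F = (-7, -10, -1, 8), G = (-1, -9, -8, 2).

Distances: d(A) ≈ 23.7065, d(B) ≈ 25.8844, d(C) ≈ 15.6205, d(D) ≈ 14.1067, d(E) ≈ 12.9228, d(F) ≈ 19.6214, d(G) ≈ 16.7033. Nearest: E = (-1, -3, 0, 8) with distance 12.9228.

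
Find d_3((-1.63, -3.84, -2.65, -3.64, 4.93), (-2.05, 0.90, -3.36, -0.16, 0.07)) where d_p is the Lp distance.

(Σ|x_i - y_i|^3)^(1/3) = (|-1.63 - (-2.05)|^3 + |-3.84 - 0.9|^3 + |-2.65 - (-3.36)|^3 + |-3.64 - (-0.16)|^3 + |4.93 - 0.07|^3)^(1/3)
= (0.42^3 + 4.74^3 + 0.71^3 + 3.48^3 + 4.86^3)^(1/3) ≈ (0.0741 + 106.4964 + 0.3579 + 42.1442 + 114.7913)^(1/3) = (263.8639)^(1/3) ≈ 6.414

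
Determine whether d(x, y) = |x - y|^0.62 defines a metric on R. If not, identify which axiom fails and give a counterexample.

Yes. With 0 < p = 0.62 ≤ 1, d(x,y) = |x-y|^0.62 is a metric on R. Non-negativity and symmetry are immediate; |x-y|^0.62 = 0 ⟺ |x-y| = 0 ⟺ x = y. For the triangle inequality, the function t ↦ t^0.62 is subadditive on [0,∞) when p ≤ 1, so |x-z|^0.62 ≤ (|x-y| + |y-z|)^0.62 ≤ |x-y|^0.62 + |y-z|^0.62.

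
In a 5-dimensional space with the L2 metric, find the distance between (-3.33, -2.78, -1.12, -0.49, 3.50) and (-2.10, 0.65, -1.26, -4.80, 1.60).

(Σ|x_i - y_i|^2)^(1/2) = (|-3.33 - (-2.1)|^2 + |-2.78 - 0.65|^2 + |-1.12 - (-1.26)|^2 + |-0.49 - (-4.8)|^2 + |3.5 - 1.6|^2)^(1/2)
= (1.23^2 + 3.43^2 + 0.14^2 + 4.31^2 + 1.9^2)^(1/2) = (1.5129 + 11.7649 + 0.0196 + 18.5761 + 3.61)^(1/2) = (35.4835)^(1/2) ≈ 5.9568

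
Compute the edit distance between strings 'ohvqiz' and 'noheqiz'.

Let D[i][j] be the edit distance between the first i characters of 'ohvqiz' and the first j characters of 'noheqiz', with D[i][0] = i, D[0][j] = j, and D[i][j] = D[i-1][j-1] if the characters match, else 1 + min(D[i-1][j], D[i][j-1], D[i-1][j-1]). Filling the table (rows: prefixes of 'ohvqiz', columns: prefixes of 'noheqiz'):
     ε  n  o  h  e  q  i  z
  ε  0  1  2  3  4  5  6  7
  o  1  1  1  2  3  4  5  6
  h  2  2  2  1  2  3  4  5
  v  3  3  3  2  2  3  4  5
  q  4  4  4  3  3  2  3  4
  i  5  5  5  4  4  3  2  3
  z  6  6  6  5  5  4  3  2
The bottom-right entry gives D[6][7] = 2, so no sequence of fewer than 2 edits works. Backtracking through the table gives one optimal edit sequence (2 edits):
  ohvqiz → nohvqiz (ins n @1)
  nohvqiz → noheqiz (sub v→e @4)
Edit distance = 2.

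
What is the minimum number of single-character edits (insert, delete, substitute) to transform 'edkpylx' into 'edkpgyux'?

Let D[i][j] be the edit distance between the first i characters of 'edkpylx' and the first j characters of 'edkpgyux', with D[i][0] = i, D[0][j] = j, and D[i][j] = D[i-1][j-1] if the characters match, else 1 + min(D[i-1][j], D[i][j-1], D[i-1][j-1]). Filling the table (rows: prefixes of 'edkpylx', columns: prefixes of 'edkpgyux'):
     ε  e  d  k  p  g  y  u  x
  ε  0  1  2  3  4  5  6  7  8
  e  1  0  1  2  3  4  5  6  7
  d  2  1  0  1  2  3  4  5  6
  k  3  2  1  0  1  2  3  4  5
  p  4  3  2  1  0  1  2  3  4
  y  5  4  3  2  1  1  1  2  3
  l  6  5  4  3  2  2  2  2  3
  x  7  6  5  4  3  3  3  3  2
The bottom-right entry gives D[7][8] = 2, so no sequence of fewer than 2 edits works. Backtracking through the table gives one optimal edit sequence (2 edits):
  edkpylx → edkpgylx (ins g @5)
  edkpgylx → edkpgyux (sub l→u @7)
Edit distance = 2.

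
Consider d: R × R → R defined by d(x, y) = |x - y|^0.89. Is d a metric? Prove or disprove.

Yes. With 0 < p = 0.89 ≤ 1, d(x,y) = |x-y|^0.89 is a metric on R. Non-negativity and symmetry are immediate; |x-y|^0.89 = 0 ⟺ |x-y| = 0 ⟺ x = y. For the triangle inequality, the function t ↦ t^0.89 is subadditive on [0,∞) when p ≤ 1, so |x-z|^0.89 ≤ (|x-y| + |y-z|)^0.89 ≤ |x-y|^0.89 + |y-z|^0.89.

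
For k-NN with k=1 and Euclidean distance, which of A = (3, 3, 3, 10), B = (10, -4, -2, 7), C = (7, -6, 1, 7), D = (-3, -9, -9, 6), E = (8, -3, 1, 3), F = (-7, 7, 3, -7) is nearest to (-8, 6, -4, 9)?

Distances: d(A) ≈ 13.4164, d(B) ≈ 20.7846, d(C) ≈ 19.9499, d(D) ≈ 16.8523, d(E) ≈ 19.9499, d(F) ≈ 17.5214. Nearest: A = (3, 3, 3, 10) with distance 13.4164.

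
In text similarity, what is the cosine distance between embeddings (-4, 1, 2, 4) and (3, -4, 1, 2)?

With u = (-4, 1, 2, 4), v = (3, -4, 1, 2):
u·v = (-4)·3 + 1·(-4) + 2·1 + 4·2 = (-12) + (-4) + 2 + 8 = -6.
|u| = √((-4)² + 1² + 2² + 4²) = √37, |v| = √(3² + (-4)² + 1² + 2²) = √30, so |u||v| = √(37·30) = √1110.
cos θ = (u·v)/(|u||v|) = -6/√1110 ≈ -0.1801
Cosine distance = 1 - cos θ ≈ 1 - (-0.1801) = 1.1801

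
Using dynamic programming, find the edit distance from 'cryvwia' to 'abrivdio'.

Let D[i][j] be the edit distance between the first i characters of 'cryvwia' and the first j characters of 'abrivdio', with D[i][0] = i, D[0][j] = j, and D[i][j] = D[i-1][j-1] if the characters match, else 1 + min(D[i-1][j], D[i][j-1], D[i-1][j-1]). Filling the table (rows: prefixes of 'cryvwia', columns: prefixes of 'abrivdio'):
     ε  a  b  r  i  v  d  i  o
  ε  0  1  2  3  4  5  6  7  8
  c  1  1  2  3  4  5  6  7  8
  r  2  2  2  2  3  4  5  6  7
  y  3  3  3  3  3  4  5  6  7
  v  4  4  4  4  4  3  4  5  6
  w  5  5  5  5  5  4  4  5  6
  i  6  6  6  6  5  5  5  4  5
  a  7  6  7  7  6  6  6  5  5
The bottom-right entry gives D[7][8] = 5, so no sequence of fewer than 5 edits works. Backtracking through the table gives one optimal edit sequence (5 edits):
  cryvwia → acryvwia (ins a @1)
  acryvwia → abryvwia (sub c→b @2)
  abryvwia → abrivwia (sub y→i @4)
  abrivwia → abrivdia (sub w→d @6)
  abrivdia → abrivdio (sub a→o @8)
Edit distance = 5.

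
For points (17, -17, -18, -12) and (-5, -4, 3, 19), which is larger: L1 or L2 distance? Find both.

L1 = |17 - (-5)| + |-17 - (-4)| + |-18 - 3| + |-12 - 19| = 22 + 13 + 21 + 31 = 87
L2 = √(22² + 13² + 21² + 31²) = √2055 ≈ 45.3321
L1 ≥ L2 always (equality iff movement is along one axis); L1 > L2 here.
Ratio L1/L2 = 87/√2055 ≈ 1.9192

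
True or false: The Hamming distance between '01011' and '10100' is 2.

Differing positions: 1, 2, 3, 4, 5. Hamming distance = 5, so the claim that d_H = 2 is false.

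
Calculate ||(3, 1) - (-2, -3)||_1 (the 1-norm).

Σ|x_i - y_i| = |3 - (-2)| + |1 - (-3)| = 5 + 4 = 9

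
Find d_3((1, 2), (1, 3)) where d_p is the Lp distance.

(Σ|x_i - y_i|^3)^(1/3) = (|1 - 1|^3 + |2 - 3|^3)^(1/3)
= (0^3 + 1^3)^(1/3) = (0 + 1)^(1/3) = (1)^(1/3) = 1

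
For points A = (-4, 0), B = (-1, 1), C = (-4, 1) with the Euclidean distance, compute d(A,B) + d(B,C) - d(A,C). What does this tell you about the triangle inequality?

d(A,B) = √(3² + 1²) = √10 ≈ 3.1623, d(B,C) = √(3² + 0²) = √9 = 3, d(A,C) = √(0² + 1²) = √1 = 1.
d(A,B) + d(B,C) - d(A,C) = 3.1623 + 3 - 1 = 6.1623 - 1 = 5.1623 (to 4 decimal places). This is ≥ 0, so the triangle inequality holds for these points.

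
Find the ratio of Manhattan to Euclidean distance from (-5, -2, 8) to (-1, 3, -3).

L1 = |-5 - (-1)| + |-2 - 3| + |8 - (-3)| = 4 + 5 + 11 = 20
L2 = √(4² + 5² + 11²) = √162 ≈ 12.7279
L1 ≥ L2 always (equality iff movement is along one axis); L1 > L2 here.
Ratio L1/L2 = 20/√162 ≈ 1.5713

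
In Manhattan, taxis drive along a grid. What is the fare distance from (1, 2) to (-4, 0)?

Σ|x_i - y_i| = |1 - (-4)| + |2 - 0| = 5 + 2 = 7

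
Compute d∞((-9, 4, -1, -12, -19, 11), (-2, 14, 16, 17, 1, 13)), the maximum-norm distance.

max(|x_i - y_i|) = max(|-9 - (-2)|, |4 - 14|, |-1 - 16|, |-12 - 17|, |-19 - 1|, |11 - 13|) = max(7, 10, 17, 29, 20, 2) = 29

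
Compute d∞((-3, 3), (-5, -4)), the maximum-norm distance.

max(|x_i - y_i|) = max(|-3 - (-5)|, |3 - (-4)|) = max(2, 7) = 7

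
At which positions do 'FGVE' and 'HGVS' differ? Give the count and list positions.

Differing positions: 1, 4. Hamming distance = 2.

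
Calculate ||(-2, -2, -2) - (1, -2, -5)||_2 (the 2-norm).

(Σ|x_i - y_i|^2)^(1/2) = (|-2 - 1|^2 + |-2 - (-2)|^2 + |-2 - (-5)|^2)^(1/2)
= (3^2 + 0^2 + 3^2)^(1/2) = (9 + 0 + 9)^(1/2) = (18)^(1/2) ≈ 4.2426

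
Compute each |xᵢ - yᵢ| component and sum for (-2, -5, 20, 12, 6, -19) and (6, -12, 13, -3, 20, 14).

Σ|x_i - y_i| = |-2 - 6| + |-5 - (-12)| + |20 - 13| + |12 - (-3)| + |6 - 20| + |-19 - 14| = 8 + 7 + 7 + 15 + 14 + 33 = 84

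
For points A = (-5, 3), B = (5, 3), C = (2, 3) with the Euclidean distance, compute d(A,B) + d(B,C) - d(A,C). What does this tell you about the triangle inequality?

d(A,B) = √(10² + 0²) = √100 = 10, d(B,C) = √(3² + 0²) = √9 = 3, d(A,C) = √(7² + 0²) = √49 = 7.
d(A,B) + d(B,C) - d(A,C) = 10 + 3 - 7 = 13 - 7 = 6. This is ≥ 0, so the triangle inequality holds for these points.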